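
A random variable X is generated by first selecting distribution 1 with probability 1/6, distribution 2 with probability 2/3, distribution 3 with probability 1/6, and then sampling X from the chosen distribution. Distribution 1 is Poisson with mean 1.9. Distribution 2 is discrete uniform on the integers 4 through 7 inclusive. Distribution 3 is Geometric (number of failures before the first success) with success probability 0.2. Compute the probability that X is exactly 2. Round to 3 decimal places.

Conditional on each component, P(X = 2): 1: 0.269971; 2: 0; 3: 0.128.
By total probability, P(X = 2) = 0.166667·0.269971 + 0.666667·0 + 0.166667·0.128 = 0.0663286.

0.066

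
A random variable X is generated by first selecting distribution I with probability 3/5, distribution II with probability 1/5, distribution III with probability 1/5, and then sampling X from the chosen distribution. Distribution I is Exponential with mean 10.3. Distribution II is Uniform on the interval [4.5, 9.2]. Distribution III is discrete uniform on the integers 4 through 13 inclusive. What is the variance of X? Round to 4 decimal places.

67.5982

Per component, I: μ=10.3, E[X²]=212.18; II: μ=6.85, E[X²]=48.7633; III: μ=8.5, E[X²]=80.5.
E[X] = 0.6·10.3 + 0.2·6.85 + 0.2·8.5 = 9.25.
E[X²] = 0.6·212.18 + 0.2·48.7633 + 0.2·80.5 = 153.161.
Var(X) = E[X²] − (E[X])² = 153.161 − 85.5625 = 67.5982.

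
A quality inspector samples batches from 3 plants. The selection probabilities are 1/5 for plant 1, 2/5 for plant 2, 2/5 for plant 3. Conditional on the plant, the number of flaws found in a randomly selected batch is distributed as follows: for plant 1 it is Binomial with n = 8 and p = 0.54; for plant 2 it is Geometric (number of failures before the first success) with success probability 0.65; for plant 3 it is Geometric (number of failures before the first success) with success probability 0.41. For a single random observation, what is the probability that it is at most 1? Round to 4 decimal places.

0.6159

Conditional on each plant, P(X ≤ 1): 1: 0.0208321; 2: 0.8775; 3: 0.6519.
By total probability, P(X ≤ 1) = 0.2·0.0208321 + 0.4·0.8775 + 0.4·0.6519 = 0.615926.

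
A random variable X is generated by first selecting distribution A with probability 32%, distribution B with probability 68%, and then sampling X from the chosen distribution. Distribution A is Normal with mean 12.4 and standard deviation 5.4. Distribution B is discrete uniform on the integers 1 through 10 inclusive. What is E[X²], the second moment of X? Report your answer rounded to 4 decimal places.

84.7144

For each component E[X²] = Var + (mean)², giving A: 182.92; B: 38.5.
Overall E[X²] = 0.32·182.92 + 0.68·38.5 = 84.7144.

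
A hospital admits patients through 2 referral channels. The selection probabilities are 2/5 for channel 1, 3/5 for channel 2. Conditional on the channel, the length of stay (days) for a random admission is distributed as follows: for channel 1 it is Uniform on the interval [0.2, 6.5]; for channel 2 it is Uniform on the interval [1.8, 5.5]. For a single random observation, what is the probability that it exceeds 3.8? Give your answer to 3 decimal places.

0.447

Conditional on each channel, P(X > 3.8): 1: 0.428571; 2: 0.459459.
By total probability, P(X > 3.8) = 0.4·0.428571 + 0.6·0.459459 = 0.447104.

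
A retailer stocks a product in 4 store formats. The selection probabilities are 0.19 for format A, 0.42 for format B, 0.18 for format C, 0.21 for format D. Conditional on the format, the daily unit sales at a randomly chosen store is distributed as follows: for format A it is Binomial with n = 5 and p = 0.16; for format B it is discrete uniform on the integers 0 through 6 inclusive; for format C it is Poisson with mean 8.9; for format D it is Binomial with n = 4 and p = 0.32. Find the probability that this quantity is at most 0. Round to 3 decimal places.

0.184

Conditional on each format, P(X ≤ 0): A: 0.418212; B: 0.142857; C: 0.000136389; D: 0.213814.
By total probability, P(X ≤ 0) = 0.19·0.418212 + 0.42·0.142857 + 0.18·0.000136389 + 0.21·0.213814 = 0.184386.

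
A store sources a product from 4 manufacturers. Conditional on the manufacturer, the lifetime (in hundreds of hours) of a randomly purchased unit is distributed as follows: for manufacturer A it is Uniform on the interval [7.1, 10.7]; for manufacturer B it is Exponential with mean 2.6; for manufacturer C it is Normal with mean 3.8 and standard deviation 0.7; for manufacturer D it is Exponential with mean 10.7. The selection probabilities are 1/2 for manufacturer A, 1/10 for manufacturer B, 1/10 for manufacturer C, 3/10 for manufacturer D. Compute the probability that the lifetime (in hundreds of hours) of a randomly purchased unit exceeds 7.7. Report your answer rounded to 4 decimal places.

0.5679

Conditional on each manufacturer, P(X > 7.7): A: 0.833333; B: 0.0517393; C: 1.26329e-08; D: 0.486934.
By total probability, P(X > 7.7) = 0.5·0.833333 + 0.1·0.0517393 + 0.1·1.26329e-08 + 0.3·0.486934 = 0.567921.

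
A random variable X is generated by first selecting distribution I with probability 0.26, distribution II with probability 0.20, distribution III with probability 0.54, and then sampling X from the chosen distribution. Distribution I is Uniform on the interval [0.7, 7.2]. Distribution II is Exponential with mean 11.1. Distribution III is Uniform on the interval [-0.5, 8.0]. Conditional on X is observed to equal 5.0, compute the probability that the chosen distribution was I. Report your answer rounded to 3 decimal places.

Likelihoods f(5.0 | ·): I: 0.153846; II: 0.0574181; III: 0.117647.
Posterior ∝ prior × likelihood. Numerator for I: 0.26·0.153846 = 0.04.
Normalizing constant: 0.26·0.153846 + 0.2·0.0574181 + 0.54·0.117647 = 0.115013.
P(I | observation) = 0.04 / 0.115013 = 0.347787.

0.348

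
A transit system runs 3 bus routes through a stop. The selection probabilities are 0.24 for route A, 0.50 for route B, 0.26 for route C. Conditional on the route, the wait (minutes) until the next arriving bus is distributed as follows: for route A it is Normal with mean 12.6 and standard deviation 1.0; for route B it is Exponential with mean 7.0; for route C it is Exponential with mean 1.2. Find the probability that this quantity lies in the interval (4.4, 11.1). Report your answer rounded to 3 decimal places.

Conditional on each route, P(4.4 < X < 11.1): A: 0.0668072; B: 0.328552; C: 0.0254654.
By total probability, P(4.4 < X < 11.1) = 0.24·0.0668072 + 0.5·0.328552 + 0.26·0.0254654 = 0.186931.

0.187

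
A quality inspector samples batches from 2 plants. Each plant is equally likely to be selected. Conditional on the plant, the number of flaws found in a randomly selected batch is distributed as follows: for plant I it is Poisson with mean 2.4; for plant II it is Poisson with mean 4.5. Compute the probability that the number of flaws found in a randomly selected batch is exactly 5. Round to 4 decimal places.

Conditional on each plant, P(X = 5): I: 0.0601961; II: 0.170827.
By total probability, P(X = 5) = 0.5·0.0601961 + 0.5·0.170827 = 0.115511.

0.1155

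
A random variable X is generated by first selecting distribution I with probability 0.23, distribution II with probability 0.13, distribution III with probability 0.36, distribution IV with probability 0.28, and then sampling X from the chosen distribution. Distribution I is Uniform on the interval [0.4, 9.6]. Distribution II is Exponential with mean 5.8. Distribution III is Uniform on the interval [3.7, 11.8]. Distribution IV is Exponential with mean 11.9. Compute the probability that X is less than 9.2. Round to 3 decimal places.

0.719

Conditional on each component, P(X < 9.2): I: 0.956522; II: 0.795299; III: 0.679012; IV: 0.538424.
By total probability, P(X < 9.2) = 0.23·0.956522 + 0.13·0.795299 + 0.36·0.679012 + 0.28·0.538424 = 0.718592.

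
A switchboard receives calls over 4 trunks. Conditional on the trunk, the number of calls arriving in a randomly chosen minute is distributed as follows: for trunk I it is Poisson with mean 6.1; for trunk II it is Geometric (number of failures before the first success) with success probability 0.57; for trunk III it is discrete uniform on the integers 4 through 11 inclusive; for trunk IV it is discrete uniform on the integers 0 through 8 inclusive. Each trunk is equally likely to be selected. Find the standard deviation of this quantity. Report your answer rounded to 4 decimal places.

Per component, I: μ=6.1, E[X²]=43.31; II: μ=0.754386, E[X²]=1.89258; III: μ=7.5, E[X²]=61.5; IV: μ=4, E[X²]=22.6667.
E[X] = 0.25·6.1 + 0.25·0.754386 + 0.25·7.5 + 0.25·4 = 4.5886.
E[X²] = 0.25·43.31 + 0.25·1.89258 + 0.25·61.5 + 0.25·22.6667 = 32.3423.
Var(X) = E[X²] − (E[X])² = 32.3423 − 21.0552 = 11.2871.
SD(X) = √11.2871 = 3.35963.

3.3596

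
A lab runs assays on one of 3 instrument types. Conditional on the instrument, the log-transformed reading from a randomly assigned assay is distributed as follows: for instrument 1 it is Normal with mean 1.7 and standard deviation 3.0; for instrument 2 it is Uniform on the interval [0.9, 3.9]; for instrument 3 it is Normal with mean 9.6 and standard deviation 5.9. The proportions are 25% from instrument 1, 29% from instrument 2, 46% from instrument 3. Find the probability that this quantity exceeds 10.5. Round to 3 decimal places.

0.203

Conditional on each instrument, P(X > 10.5): 1: 0.00167672; 2: 0; 3: 0.43938.
By total probability, P(X > 10.5) = 0.25·0.00167672 + 0.29·0 + 0.46·0.43938 = 0.202534.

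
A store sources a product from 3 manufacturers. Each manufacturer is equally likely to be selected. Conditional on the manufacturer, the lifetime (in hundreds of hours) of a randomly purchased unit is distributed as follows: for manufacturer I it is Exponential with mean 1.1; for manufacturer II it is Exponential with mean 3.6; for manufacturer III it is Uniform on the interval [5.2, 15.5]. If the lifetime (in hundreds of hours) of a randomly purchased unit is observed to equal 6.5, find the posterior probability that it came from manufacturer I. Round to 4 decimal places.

0.0170

Likelihoods f(6.5 | ·): I: 0.00246787; II: 0.045662; III: 0.0970874.
Posterior ∝ prior × likelihood. Numerator for I: 0.333333·0.00246787 = 0.000822622.
Normalizing constant: 0.333333·0.00246787 + 0.333333·0.045662 + 0.333333·0.0970874 = 0.0484057.
P(I | observation) = 0.000822622 / 0.0484057 = 0.0169943.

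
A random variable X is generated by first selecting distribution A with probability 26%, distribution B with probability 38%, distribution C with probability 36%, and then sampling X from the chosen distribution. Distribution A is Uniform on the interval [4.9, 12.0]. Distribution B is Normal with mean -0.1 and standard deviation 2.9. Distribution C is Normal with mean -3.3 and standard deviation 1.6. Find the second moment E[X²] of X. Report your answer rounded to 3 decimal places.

For each component E[X²] = Var + (mean)², giving A: 75.6033; B: 8.42; C: 13.45.
Overall E[X²] = 0.26·75.6033 + 0.38·8.42 + 0.36·13.45 = 27.6985.

27.698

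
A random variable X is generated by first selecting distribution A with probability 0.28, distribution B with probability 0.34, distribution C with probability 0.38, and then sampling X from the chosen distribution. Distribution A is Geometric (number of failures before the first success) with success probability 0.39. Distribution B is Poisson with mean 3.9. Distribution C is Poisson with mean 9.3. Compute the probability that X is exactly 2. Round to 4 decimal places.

0.0945

Conditional on each component, P(X = 2): A: 0.145119; B: 0.15394; C: 0.00395364.
By total probability, P(X = 2) = 0.28·0.145119 + 0.34·0.15394 + 0.38·0.00395364 = 0.0944752.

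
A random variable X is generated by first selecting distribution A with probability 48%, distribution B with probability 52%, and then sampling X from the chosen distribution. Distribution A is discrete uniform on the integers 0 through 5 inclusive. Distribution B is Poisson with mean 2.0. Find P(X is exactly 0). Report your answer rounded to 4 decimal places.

0.1504

Conditional on each component, P(X = 0): A: 0.166667; B: 0.135335.
By total probability, P(X = 0) = 0.48·0.166667 + 0.52·0.135335 = 0.150374.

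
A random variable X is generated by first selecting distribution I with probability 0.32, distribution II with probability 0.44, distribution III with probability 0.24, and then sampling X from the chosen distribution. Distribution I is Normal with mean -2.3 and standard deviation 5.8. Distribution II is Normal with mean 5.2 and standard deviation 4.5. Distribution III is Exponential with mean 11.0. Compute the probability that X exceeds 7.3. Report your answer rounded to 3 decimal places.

0.280

Conditional on each component, P(X > 7.3): I: 0.0489448; II: 0.320369; III: 0.514975.
By total probability, P(X > 7.3) = 0.32·0.0489448 + 0.44·0.320369 + 0.24·0.514975 = 0.280219.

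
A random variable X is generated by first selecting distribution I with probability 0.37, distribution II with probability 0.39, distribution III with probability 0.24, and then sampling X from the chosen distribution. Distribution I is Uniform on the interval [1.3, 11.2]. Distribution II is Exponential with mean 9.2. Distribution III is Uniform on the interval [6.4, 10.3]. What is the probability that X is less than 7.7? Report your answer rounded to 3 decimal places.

0.540

Conditional on each component, P(X < 7.7): I: 0.646465; II: 0.566974; III: 0.333333.
By total probability, P(X < 7.7) = 0.37·0.646465 + 0.39·0.566974 + 0.24·0.333333 = 0.540312.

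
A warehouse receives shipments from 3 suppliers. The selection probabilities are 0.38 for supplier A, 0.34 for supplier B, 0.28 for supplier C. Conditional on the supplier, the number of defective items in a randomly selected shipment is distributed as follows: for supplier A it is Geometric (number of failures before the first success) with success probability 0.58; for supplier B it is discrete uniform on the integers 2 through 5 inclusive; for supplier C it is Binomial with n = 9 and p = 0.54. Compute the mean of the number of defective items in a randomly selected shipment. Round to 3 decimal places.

2.826

Component means — A: 0.724138; B: 3.5; C: 4.86.
E[X] = 0.38·0.724138 + 0.34·3.5 + 0.28·4.86 = 2.82597.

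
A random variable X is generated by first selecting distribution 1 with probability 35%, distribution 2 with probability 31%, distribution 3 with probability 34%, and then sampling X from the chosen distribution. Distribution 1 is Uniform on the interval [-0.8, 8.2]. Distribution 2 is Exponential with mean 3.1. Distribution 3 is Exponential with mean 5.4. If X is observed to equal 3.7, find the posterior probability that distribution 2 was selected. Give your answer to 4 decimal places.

0.3003

Likelihoods f(3.7 | ·): 1: 0.111111; 2: 0.0977883; 3: 0.0933328.
Posterior ∝ prior × likelihood. Numerator for 2: 0.31·0.0977883 = 0.0303144.
Normalizing constant: 0.35·0.111111 + 0.31·0.0977883 + 0.34·0.0933328 = 0.100936.
P(2 | observation) = 0.0303144 / 0.100936 = 0.300331.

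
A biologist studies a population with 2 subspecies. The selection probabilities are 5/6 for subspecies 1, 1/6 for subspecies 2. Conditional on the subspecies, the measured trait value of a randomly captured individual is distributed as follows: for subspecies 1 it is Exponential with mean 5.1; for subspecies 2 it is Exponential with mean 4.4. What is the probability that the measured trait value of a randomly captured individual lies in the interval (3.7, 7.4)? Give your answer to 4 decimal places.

0.2490

Conditional on each subspecies, P(3.7 < X < 7.4): 1: 0.249747; 2: 0.245283.
By total probability, P(3.7 < X < 7.4) = 0.833333·0.249747 + 0.166667·0.245283 = 0.249003.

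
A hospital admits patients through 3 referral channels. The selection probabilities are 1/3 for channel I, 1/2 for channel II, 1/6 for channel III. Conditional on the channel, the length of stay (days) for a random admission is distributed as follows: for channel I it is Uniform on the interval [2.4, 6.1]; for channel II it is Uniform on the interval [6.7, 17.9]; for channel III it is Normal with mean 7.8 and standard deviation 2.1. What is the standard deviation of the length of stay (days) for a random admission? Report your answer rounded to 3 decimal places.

Per component, I: μ=4.25, E[X²]=19.2033; II: μ=12.3, E[X²]=161.743; III: μ=7.8, E[X²]=65.25.
E[X] = 0.333333·4.25 + 0.5·12.3 + 0.166667·7.8 = 8.86667.
E[X²] = 0.333333·19.2033 + 0.5·161.743 + 0.166667·65.25 = 98.1478.
Var(X) = E[X²] − (E[X])² = 98.1478 − 78.6178 = 19.53.
SD(X) = √19.53 = 4.41928.

4.419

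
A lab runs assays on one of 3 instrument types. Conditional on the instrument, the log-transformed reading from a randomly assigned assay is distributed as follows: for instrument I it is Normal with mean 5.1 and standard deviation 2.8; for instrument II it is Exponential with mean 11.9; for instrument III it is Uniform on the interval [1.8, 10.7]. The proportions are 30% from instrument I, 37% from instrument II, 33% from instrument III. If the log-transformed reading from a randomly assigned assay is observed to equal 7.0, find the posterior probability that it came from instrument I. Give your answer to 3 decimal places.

0.385

Likelihoods f(7.0 | ·): I: 0.113179; II: 0.0466644; III: 0.11236.
Posterior ∝ prior × likelihood. Numerator for I: 0.3·0.113179 = 0.0339536.
Normalizing constant: 0.3·0.113179 + 0.37·0.0466644 + 0.33·0.11236 = 0.0882981.
P(I | observation) = 0.0339536 / 0.0882981 = 0.384534.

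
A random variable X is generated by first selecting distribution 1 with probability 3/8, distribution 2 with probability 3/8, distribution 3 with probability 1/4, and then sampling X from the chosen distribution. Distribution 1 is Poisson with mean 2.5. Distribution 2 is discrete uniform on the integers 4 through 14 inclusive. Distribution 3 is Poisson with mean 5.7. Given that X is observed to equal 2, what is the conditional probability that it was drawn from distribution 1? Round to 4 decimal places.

Likelihoods P(X=2 | ·): 1: 0.256516; 2: 0; 3: 0.0543552.
Posterior ∝ prior × likelihood. Numerator for 1: 0.375·0.256516 = 0.0961934.
Normalizing constant: 0.375·0.256516 + 0.375·0 + 0.25·0.0543552 = 0.109782.
P(1 | observation) = 0.0961934 / 0.109782 = 0.87622.

0.8762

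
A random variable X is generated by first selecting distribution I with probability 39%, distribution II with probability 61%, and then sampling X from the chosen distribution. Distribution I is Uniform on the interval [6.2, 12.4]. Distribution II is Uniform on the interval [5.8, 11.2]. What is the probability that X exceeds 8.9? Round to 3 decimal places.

Conditional on each component, P(X > 8.9): I: 0.564516; II: 0.425926.
By total probability, P(X > 8.9) = 0.39·0.564516 + 0.61·0.425926 = 0.479976.

0.480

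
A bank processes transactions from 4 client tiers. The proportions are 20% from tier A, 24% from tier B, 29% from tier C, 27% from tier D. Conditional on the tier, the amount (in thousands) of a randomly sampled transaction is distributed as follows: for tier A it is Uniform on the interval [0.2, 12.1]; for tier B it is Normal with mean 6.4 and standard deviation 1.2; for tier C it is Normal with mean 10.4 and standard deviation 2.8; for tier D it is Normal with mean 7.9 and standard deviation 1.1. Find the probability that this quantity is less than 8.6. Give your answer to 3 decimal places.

Conditional on each tier, P(X < 8.6): A: 0.705882; B: 0.966623; C: 0.260158; D: 0.73773.
By total probability, P(X < 8.6) = 0.2·0.705882 + 0.24·0.966623 + 0.29·0.260158 + 0.27·0.73773 = 0.647799.

0.648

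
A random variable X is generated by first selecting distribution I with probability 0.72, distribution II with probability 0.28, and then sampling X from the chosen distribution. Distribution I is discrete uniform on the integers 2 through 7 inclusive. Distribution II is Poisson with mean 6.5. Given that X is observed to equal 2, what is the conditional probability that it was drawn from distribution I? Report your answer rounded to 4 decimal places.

Likelihoods P(X=2 | ·): I: 0.166667; II: 0.0317602.
Posterior ∝ prior × likelihood. Numerator for I: 0.72·0.166667 = 0.12.
Normalizing constant: 0.72·0.166667 + 0.28·0.0317602 = 0.128893.
P(I | observation) = 0.12 / 0.128893 = 0.931006.

0.9310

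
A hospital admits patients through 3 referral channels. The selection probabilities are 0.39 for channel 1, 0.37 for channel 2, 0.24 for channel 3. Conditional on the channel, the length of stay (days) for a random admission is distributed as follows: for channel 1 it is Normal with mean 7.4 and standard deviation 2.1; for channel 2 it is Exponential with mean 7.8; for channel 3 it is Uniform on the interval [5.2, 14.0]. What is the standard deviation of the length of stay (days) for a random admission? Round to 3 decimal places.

5.152

Per component, 1: μ=7.4, E[X²]=59.17; 2: μ=7.8, E[X²]=121.68; 3: μ=9.6, E[X²]=98.6133.
E[X] = 0.39·7.4 + 0.37·7.8 + 0.24·9.6 = 8.076.
E[X²] = 0.39·59.17 + 0.37·121.68 + 0.24·98.6133 = 91.7651.
Var(X) = E[X²] − (E[X])² = 91.7651 − 65.2218 = 26.5433.
SD(X) = √26.5433 = 5.15202.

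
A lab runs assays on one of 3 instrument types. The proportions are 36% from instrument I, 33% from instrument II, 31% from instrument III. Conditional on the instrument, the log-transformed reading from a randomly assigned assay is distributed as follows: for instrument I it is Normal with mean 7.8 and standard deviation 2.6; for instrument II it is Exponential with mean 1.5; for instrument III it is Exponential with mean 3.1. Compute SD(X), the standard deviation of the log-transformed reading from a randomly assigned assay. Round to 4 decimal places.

3.6875

Per component, I: μ=7.8, E[X²]=67.6; II: μ=1.5, E[X²]=4.5; III: μ=3.1, E[X²]=19.22.
E[X] = 0.36·7.8 + 0.33·1.5 + 0.31·3.1 = 4.264.
E[X²] = 0.36·67.6 + 0.33·4.5 + 0.31·19.22 = 31.7792.
Var(X) = E[X²] − (E[X])² = 31.7792 − 18.1817 = 13.5975.
SD(X) = √13.5975 = 3.68748.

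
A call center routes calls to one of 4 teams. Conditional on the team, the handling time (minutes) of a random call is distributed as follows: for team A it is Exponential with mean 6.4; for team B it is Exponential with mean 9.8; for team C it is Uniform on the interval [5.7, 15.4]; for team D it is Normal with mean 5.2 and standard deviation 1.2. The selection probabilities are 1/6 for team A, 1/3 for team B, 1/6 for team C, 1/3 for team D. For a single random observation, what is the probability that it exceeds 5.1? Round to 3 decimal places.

0.618

Conditional on each team, P(X > 5.1): A: 0.450735; B: 0.594278; C: 1; D: 0.533207.
By total probability, P(X > 5.1) = 0.166667·0.450735 + 0.333333·0.594278 + 0.166667·1 + 0.333333·0.533207 = 0.617617.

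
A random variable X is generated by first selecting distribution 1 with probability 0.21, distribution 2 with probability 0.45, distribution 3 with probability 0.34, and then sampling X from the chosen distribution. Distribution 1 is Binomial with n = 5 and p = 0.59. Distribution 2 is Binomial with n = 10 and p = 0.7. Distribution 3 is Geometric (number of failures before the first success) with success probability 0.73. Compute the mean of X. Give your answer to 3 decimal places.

3.895

Component means — 1: 2.95; 2: 7; 3: 0.369863.
E[X] = 0.21·2.95 + 0.45·7 + 0.34·0.369863 = 3.89525.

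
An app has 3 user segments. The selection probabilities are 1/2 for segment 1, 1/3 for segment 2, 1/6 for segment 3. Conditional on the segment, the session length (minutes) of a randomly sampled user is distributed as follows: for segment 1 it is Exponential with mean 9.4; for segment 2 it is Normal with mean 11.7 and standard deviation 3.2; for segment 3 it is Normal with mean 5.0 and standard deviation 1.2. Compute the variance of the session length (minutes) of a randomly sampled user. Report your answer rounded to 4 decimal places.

Per component, 1: μ=9.4, E[X²]=176.72; 2: μ=11.7, E[X²]=147.13; 3: μ=5, E[X²]=26.44.
E[X] = 0.5·9.4 + 0.333333·11.7 + 0.166667·5 = 9.43333.
E[X²] = 0.5·176.72 + 0.333333·147.13 + 0.166667·26.44 = 141.81.
Var(X) = E[X²] − (E[X])² = 141.81 − 88.9878 = 52.8222.

52.8222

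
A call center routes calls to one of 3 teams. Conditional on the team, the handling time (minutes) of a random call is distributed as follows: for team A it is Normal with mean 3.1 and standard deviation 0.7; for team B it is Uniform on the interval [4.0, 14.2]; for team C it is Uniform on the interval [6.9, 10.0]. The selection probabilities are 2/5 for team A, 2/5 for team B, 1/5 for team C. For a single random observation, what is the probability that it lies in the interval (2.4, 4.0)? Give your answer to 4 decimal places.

Conditional on each team, P(2.4 < X < 4.0): A: 0.742073; B: 0; C: 0.
By total probability, P(2.4 < X < 4.0) = 0.4·0.742073 + 0.4·0 + 0.2·0 = 0.296829.

0.2968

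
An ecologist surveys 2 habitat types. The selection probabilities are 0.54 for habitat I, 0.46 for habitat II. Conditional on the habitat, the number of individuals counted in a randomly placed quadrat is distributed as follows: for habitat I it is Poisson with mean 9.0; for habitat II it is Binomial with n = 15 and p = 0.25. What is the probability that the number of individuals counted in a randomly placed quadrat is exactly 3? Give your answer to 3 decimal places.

Conditional on each habitat, P(X = 3): I: 0.0149943; II: 0.225199.
By total probability, P(X = 3) = 0.54·0.0149943 + 0.46·0.225199 = 0.111688.

0.112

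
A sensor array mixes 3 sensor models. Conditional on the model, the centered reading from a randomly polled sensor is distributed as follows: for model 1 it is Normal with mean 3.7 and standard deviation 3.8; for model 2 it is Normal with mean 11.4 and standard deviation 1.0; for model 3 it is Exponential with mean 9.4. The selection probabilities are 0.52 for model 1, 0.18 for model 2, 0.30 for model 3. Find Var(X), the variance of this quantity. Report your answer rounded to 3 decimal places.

45.031

Per component, 1: μ=3.7, E[X²]=28.13; 2: μ=11.4, E[X²]=130.96; 3: μ=9.4, E[X²]=176.72.
E[X] = 0.52·3.7 + 0.18·11.4 + 0.3·9.4 = 6.796.
E[X²] = 0.52·28.13 + 0.18·130.96 + 0.3·176.72 = 91.2164.
Var(X) = E[X²] − (E[X])² = 91.2164 − 46.1856 = 45.0308.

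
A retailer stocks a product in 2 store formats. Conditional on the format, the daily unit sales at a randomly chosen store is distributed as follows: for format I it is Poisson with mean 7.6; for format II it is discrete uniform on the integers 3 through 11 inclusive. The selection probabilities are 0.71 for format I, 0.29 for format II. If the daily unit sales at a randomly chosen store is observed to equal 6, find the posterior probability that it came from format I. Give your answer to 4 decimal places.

0.7469

Likelihoods P(X=6 | ·): I: 0.13394; II: 0.111111.
Posterior ∝ prior × likelihood. Numerator for I: 0.71·0.13394 = 0.0950976.
Normalizing constant: 0.71·0.13394 + 0.29·0.111111 = 0.12732.
P(I | observation) = 0.0950976 / 0.12732 = 0.746919.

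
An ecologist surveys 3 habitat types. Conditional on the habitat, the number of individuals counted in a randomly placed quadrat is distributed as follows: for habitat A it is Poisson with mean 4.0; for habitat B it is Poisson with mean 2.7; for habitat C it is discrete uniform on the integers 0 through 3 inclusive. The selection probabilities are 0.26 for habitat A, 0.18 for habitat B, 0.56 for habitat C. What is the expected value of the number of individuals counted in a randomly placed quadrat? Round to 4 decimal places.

2.3660

Component means — A: 4; B: 2.7; C: 1.5.
E[X] = 0.26·4 + 0.18·2.7 + 0.56·1.5 = 2.366.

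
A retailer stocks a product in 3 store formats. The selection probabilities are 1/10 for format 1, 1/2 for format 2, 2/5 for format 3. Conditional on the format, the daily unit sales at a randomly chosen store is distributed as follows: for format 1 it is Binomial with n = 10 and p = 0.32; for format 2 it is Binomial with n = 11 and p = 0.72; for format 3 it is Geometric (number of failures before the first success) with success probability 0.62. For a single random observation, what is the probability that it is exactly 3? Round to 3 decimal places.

0.041

Conditional on each format, P(X = 3): 1: 0.264359; 2: 0.00232673; 3: 0.0340206.
By total probability, P(X = 3) = 0.1·0.264359 + 0.5·0.00232673 + 0.4·0.0340206 = 0.0412075.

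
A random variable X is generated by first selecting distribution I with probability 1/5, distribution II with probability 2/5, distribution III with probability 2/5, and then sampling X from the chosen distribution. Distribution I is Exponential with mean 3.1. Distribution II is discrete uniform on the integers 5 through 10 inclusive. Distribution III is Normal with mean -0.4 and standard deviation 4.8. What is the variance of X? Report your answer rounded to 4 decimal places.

Per component, I: μ=3.1, E[X²]=19.22; II: μ=7.5, E[X²]=59.1667; III: μ=-0.4, E[X²]=23.2.
E[X] = 0.2·3.1 + 0.4·7.5 + 0.4·-0.4 = 3.46.
E[X²] = 0.2·19.22 + 0.4·59.1667 + 0.4·23.2 = 36.7907.
Var(X) = E[X²] − (E[X])² = 36.7907 − 11.9716 = 24.8191.

24.8191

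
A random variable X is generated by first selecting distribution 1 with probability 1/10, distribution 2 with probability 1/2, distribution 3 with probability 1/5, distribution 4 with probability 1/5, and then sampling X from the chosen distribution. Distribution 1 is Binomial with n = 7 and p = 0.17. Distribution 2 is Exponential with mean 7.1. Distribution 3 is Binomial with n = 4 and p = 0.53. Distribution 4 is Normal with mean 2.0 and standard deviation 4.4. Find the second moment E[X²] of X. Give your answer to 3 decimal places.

For each component E[X²] = Var + (mean)², giving 1: 2.4038; 2: 100.82; 3: 5.4908; 4: 23.36.
Overall E[X²] = 0.1·2.4038 + 0.5·100.82 + 0.2·5.4908 + 0.2·23.36 = 56.4205.

56.421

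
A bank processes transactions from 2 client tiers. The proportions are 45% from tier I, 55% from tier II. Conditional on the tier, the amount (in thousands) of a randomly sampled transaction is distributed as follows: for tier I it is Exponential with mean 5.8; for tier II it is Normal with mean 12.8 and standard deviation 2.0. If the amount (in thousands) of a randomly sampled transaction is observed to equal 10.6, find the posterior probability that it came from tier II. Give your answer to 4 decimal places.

0.8276

Likelihoods f(10.6 | ·): I: 0.0277244; II: 0.108926.
Posterior ∝ prior × likelihood. Numerator for II: 0.55·0.108926 = 0.0599093.
Normalizing constant: 0.45·0.0277244 + 0.55·0.108926 = 0.0723853.
P(II | observation) = 0.0599093 / 0.0723853 = 0.827645.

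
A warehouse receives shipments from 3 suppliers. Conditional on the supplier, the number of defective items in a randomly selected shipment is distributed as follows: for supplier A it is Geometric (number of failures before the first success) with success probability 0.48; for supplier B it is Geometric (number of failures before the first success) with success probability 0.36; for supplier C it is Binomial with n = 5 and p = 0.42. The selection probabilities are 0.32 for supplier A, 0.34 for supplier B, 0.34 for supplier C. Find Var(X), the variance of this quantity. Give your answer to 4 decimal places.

2.9923

Per component, A: μ=1.08333, E[X²]=3.43056; B: μ=1.77778, E[X²]=8.09877; C: μ=2.1, E[X²]=5.628.
E[X] = 0.32·1.08333 + 0.34·1.77778 + 0.34·2.1 = 1.66511.
E[X²] = 0.32·3.43056 + 0.34·8.09877 + 0.34·5.628 = 5.76488.
Var(X) = E[X²] − (E[X])² = 5.76488 − 2.7726 = 2.99228.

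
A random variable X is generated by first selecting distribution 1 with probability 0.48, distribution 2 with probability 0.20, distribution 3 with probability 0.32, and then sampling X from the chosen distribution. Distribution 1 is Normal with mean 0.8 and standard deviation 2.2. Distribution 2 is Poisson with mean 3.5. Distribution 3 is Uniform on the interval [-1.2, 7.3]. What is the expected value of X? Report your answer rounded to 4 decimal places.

Component means — 1: 0.8; 2: 3.5; 3: 3.05.
E[X] = 0.48·0.8 + 0.2·3.5 + 0.32·3.05 = 2.06.

2.0600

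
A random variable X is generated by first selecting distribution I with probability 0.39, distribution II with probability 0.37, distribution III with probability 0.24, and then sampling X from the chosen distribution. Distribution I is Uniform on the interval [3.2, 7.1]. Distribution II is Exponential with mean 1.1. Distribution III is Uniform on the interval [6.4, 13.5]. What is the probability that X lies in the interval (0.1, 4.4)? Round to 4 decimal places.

Conditional on each component, P(0.1 < X < 4.4): I: 0.307692; II: 0.894785; III: 0.
By total probability, P(0.1 < X < 4.4) = 0.39·0.307692 + 0.37·0.894785 + 0.24·0 = 0.45107.

0.4511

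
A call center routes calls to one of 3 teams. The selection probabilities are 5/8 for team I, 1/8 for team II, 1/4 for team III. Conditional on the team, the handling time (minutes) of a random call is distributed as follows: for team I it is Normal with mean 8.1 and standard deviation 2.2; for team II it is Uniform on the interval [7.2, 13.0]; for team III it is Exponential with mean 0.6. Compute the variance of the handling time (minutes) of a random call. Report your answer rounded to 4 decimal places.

Per component, I: μ=8.1, E[X²]=70.45; II: μ=10.1, E[X²]=104.813; III: μ=0.6, E[X²]=0.72.
E[X] = 0.625·8.1 + 0.125·10.1 + 0.25·0.6 = 6.475.
E[X²] = 0.625·70.45 + 0.125·104.813 + 0.25·0.72 = 57.3129.
Var(X) = E[X²] − (E[X])² = 57.3129 − 41.9256 = 15.3873.

15.3873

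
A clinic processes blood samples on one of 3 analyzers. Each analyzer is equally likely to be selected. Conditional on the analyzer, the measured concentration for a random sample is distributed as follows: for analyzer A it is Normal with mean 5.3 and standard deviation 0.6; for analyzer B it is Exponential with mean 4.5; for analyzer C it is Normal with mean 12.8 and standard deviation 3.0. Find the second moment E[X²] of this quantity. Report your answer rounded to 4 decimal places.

For each component E[X²] = Var + (mean)², giving A: 28.45; B: 40.5; C: 172.84.
Overall E[X²] = 0.333333·28.45 + 0.333333·40.5 + 0.333333·172.84 = 80.5967.

80.5967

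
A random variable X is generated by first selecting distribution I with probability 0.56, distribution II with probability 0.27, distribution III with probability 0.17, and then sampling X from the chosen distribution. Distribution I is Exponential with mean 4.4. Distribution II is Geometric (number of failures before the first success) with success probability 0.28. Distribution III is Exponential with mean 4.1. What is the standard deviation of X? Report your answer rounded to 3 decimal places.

Per component, I: μ=4.4, E[X²]=38.72; II: μ=2.57143, E[X²]=15.7959; III: μ=4.1, E[X²]=33.62.
E[X] = 0.56·4.4 + 0.27·2.57143 + 0.17·4.1 = 3.85529.
E[X²] = 0.56·38.72 + 0.27·15.7959 + 0.17·33.62 = 31.6635.
Var(X) = E[X²] − (E[X])² = 31.6635 − 14.8632 = 16.8003.
SD(X) = √16.8003 = 4.09881.

4.099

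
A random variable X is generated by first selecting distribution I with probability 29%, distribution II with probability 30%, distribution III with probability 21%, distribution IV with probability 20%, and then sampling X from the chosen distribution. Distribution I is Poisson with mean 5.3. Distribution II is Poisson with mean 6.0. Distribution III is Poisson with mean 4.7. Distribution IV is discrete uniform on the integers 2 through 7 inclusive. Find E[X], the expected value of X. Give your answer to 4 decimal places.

Component means — I: 5.3; II: 6; III: 4.7; IV: 4.5.
E[X] = 0.29·5.3 + 0.3·6 + 0.21·4.7 + 0.2·4.5 = 5.224.

5.2240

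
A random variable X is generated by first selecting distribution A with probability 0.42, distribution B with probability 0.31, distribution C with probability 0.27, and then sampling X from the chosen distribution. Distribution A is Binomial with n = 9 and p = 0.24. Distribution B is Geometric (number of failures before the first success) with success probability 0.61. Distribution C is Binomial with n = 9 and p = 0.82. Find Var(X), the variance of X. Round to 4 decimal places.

Per component, A: μ=2.16, E[X²]=6.3072; B: μ=0.639344, E[X²]=1.45687; C: μ=7.38, E[X²]=55.7928.
E[X] = 0.42·2.16 + 0.31·0.639344 + 0.27·7.38 = 3.098.
E[X²] = 0.42·6.3072 + 0.31·1.45687 + 0.27·55.7928 = 18.1647.
Var(X) = E[X²] − (E[X])² = 18.1647 − 9.59758 = 8.56712.

8.5671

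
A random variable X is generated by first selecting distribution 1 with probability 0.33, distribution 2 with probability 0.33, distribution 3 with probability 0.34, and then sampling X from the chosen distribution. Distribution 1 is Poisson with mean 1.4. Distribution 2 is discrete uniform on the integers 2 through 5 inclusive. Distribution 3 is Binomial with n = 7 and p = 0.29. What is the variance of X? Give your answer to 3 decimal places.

Per component, 1: μ=1.4, E[X²]=3.36; 2: μ=3.5, E[X²]=13.5; 3: μ=2.03, E[X²]=5.5622.
E[X] = 0.33·1.4 + 0.33·3.5 + 0.34·2.03 = 2.3072.
E[X²] = 0.33·3.36 + 0.33·13.5 + 0.34·5.5622 = 7.45495.
Var(X) = E[X²] − (E[X])² = 7.45495 − 5.32317 = 2.13178.

2.132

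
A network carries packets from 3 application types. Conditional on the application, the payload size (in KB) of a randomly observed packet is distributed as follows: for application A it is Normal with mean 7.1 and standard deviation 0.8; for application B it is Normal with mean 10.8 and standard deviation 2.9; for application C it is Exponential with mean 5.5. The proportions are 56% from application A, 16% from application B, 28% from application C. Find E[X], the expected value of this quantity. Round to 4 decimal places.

Component means — A: 7.1; B: 10.8; C: 5.5.
E[X] = 0.56·7.1 + 0.16·10.8 + 0.28·5.5 = 7.244.

7.2440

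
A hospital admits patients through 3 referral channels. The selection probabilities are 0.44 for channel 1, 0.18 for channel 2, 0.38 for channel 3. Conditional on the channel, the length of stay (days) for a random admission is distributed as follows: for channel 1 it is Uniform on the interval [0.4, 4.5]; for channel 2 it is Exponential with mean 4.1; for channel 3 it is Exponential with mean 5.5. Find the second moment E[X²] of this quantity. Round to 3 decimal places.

For each component E[X²] = Var + (mean)², giving 1: 7.40333; 2: 33.62; 3: 60.5.
Overall E[X²] = 0.44·7.40333 + 0.18·33.62 + 0.38·60.5 = 32.2991.

32.299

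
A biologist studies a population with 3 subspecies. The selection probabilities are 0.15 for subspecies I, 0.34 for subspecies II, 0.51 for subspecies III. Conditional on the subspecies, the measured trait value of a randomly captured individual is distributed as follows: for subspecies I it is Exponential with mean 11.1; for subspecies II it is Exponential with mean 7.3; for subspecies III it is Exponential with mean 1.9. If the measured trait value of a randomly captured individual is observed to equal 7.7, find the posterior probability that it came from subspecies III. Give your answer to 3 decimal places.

0.169

Likelihoods f(7.7 | ·): I: 0.0450204; II: 0.0477074; III: 0.00914557.
Posterior ∝ prior × likelihood. Numerator for III: 0.51·0.00914557 = 0.00466424.
Normalizing constant: 0.15·0.0450204 + 0.34·0.0477074 + 0.51·0.00914557 = 0.0276378.
P(III | observation) = 0.00466424 / 0.0276378 = 0.168763.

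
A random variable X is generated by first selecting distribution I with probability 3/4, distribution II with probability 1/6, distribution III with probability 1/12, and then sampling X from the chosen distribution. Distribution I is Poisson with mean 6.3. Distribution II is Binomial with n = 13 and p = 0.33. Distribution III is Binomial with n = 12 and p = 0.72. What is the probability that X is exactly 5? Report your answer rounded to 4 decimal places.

Conditional on each component, P(X = 5): I: 0.151868; II: 0.204525; III: 0.0206773.
By total probability, P(X = 5) = 0.75·0.151868 + 0.166667·0.204525 + 0.0833333·0.0206773 = 0.149712.

0.1497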